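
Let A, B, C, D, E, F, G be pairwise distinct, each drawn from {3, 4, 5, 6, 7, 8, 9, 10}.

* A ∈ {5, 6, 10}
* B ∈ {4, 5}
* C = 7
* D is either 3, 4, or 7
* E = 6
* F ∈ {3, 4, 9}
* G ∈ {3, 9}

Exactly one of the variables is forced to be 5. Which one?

B

C's domain is down to {7}, so C = 7. Remove 7 from D.
E must be 6 (only option left). Remove 6 from A.
The 5 still-open variables draw from only 5 values {3, 4, 5, 9, 10}, so each is used; only A can be 10, hence A = 10.
The 4 still-open variables draw from only 4 values {3, 4, 5, 9}, so each is used; only B can be 5, hence B = 5.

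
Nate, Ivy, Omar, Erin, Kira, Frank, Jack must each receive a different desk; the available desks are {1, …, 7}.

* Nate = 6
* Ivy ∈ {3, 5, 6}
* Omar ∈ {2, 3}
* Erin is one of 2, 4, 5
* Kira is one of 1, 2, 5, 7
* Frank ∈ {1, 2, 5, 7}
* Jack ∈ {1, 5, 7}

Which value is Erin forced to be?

4

Nate must be 6 (only option left). So Ivy can't be 6.
Among the 6 still-open variables, 4 fits only Erin (and all 6 values in {1, 2, 3, 4, 5, 7} must be used), so Erin = 4.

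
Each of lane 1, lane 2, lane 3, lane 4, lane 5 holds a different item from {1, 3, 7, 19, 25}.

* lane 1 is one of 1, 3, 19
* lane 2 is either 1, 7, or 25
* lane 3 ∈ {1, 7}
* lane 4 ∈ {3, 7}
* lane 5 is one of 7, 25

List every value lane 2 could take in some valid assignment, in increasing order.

1, 7, 25

The 5 variables draw from only 5 values {1, 3, 7, 19, 25}, so each is used; only lane 1 can be 19, hence lane 1 = 19.
The 4 still-open variables together cover exactly {1, 3, 7, 25} — 4 values for 4 variables — and 3 appears only in lane 4's list, so lane 4 = 3.
No further eliminations apply; lane 2 can still be any of 1, 7, 25.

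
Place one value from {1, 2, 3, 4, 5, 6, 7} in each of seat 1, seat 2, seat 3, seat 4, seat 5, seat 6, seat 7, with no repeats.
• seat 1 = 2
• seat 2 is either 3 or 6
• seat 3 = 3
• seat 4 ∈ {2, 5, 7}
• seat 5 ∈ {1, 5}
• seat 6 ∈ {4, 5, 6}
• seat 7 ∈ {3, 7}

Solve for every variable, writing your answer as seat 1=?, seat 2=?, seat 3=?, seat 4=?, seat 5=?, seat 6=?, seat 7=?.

seat 1 has just one choice, so seat 1 = 2. Remove 2 from seat 4.
That leaves seat 3 = 3. So seat 2, seat 7 can't be 3.
seat 7's domain is down to {7}, so seat 7 = 7. Remove 7 from seat 4.
That leaves seat 2 = 6. Strike 6 from seat 6.
seat 4 must be 5 (only option left). So seat 5, seat 6 can't be 5.
That leaves seat 5 = 1.
seat 6 must be 4 (only option left).

seat 1=2, seat 2=6, seat 3=3, seat 4=5, seat 5=1, seat 6=4, seat 7=7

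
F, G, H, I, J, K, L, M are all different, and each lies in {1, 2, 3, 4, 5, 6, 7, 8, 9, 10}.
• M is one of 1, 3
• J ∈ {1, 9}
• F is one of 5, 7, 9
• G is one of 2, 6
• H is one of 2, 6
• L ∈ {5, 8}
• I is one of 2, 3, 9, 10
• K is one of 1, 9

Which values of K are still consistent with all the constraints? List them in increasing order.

1, 9

The 2 variables G and H are confined to {2, 6}, which locks those values in; drop them from I.
The 2 variables J and K are confined to {1, 9}, which locks those values in; drop them from F, I, M.
That leaves M = 3. So I can't be 3.
I has just one choice, so I = 10.
No further eliminations apply; K can still be any of 1, 9.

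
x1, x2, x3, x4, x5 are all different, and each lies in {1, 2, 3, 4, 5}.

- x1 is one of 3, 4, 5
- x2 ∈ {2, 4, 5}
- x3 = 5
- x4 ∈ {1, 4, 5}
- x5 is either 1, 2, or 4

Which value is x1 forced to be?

3

x3 must be 5 (only option left). Remove 5 from x1, x2, x4.
The 4 still-open variables together cover exactly {1, 2, 3, 4} — 4 values for 4 variables — and 3 appears only in x1's list, so x1 = 3.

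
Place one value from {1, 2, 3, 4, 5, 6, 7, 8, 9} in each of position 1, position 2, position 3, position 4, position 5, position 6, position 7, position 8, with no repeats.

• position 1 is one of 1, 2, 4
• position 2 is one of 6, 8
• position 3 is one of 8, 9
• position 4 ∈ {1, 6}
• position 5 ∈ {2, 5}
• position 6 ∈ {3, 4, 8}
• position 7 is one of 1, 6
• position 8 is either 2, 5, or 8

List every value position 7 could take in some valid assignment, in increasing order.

1, 6

The 8 variables together cover exactly {1, 2, 3, 4, 5, 6, 8, 9} — 8 values for 8 variables — and 3 appears only in position 6's list, so position 6 = 3.
The 7 still-open variables together cover exactly {1, 2, 4, 5, 6, 8, 9} — 7 values for 7 variables — and 4 appears only in position 1's list, so position 1 = 4.
The 6 still-open variables draw from only 6 values {1, 2, 5, 6, 8, 9}, so each is used; only position 3 can be 9, hence position 3 = 9.
position 4 and position 7 between them cover only {1, 6} — a naked pair. Remove those values from position 2.
position 2's domain is down to {8}, so position 2 = 8. Eliminate 8 elsewhere: position 8.
No further eliminations apply; position 7 can still be any of 1, 6.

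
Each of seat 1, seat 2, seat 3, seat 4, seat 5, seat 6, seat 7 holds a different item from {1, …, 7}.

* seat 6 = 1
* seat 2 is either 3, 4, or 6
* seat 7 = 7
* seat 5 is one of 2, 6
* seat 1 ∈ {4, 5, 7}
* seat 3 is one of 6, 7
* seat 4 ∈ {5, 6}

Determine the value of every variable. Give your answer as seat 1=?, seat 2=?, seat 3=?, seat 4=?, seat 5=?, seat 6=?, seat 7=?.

seat 1=4, seat 2=3, seat 3=6, seat 4=5, seat 5=2, seat 6=1, seat 7=7

seat 6 has just one choice, so seat 6 = 1.
seat 7's domain is down to {7}, so seat 7 = 7. So seat 1, seat 3 can't be 7.
That leaves seat 3 = 6. Remove 6 from seat 2, seat 4, seat 5.
That leaves seat 4 = 5. So seat 1 can't be 5.
seat 5 has just one choice, so seat 5 = 2.
seat 1 has just one choice, so seat 1 = 4. Eliminate 4 elsewhere: seat 2.
That leaves seat 2 = 3.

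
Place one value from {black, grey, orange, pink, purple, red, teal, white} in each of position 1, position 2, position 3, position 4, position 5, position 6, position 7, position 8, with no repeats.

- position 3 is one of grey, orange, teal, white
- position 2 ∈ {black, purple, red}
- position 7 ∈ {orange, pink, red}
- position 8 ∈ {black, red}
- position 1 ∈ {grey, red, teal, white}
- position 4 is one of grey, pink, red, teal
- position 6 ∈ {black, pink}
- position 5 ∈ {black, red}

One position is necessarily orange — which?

The 8 variables draw from only 8 values {black, grey, orange, pink, purple, red, teal, white}, so each is used; only position 2 can be purple, hence position 2 = purple.
position 5 and position 8 share exactly the 2 values {black, red}; by pigeonhole those values go to them, so strike black, red from position 1, position 4, position 6, position 7.
position 6's domain is down to {pink}, so position 6 = pink. So position 4, position 7 can't be pink.
So orange goes to position 7.

position 7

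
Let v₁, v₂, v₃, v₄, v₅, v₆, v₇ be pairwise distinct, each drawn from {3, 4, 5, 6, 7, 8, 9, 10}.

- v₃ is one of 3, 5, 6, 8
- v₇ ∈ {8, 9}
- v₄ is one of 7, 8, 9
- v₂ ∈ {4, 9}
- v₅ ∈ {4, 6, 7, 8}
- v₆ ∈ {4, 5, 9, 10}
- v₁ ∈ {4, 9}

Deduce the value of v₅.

v₁ and v₂ between them cover only {4, 9} — a naked pair. Remove those values from v₄, v₅, v₆, v₇.
v₇ has just one choice, so v₇ = 8. So v₃, v₄, v₅ can't be 8.
v₄ has just one choice, so v₄ = 7. Strike 7 from v₅.
So v₅ = 6.

6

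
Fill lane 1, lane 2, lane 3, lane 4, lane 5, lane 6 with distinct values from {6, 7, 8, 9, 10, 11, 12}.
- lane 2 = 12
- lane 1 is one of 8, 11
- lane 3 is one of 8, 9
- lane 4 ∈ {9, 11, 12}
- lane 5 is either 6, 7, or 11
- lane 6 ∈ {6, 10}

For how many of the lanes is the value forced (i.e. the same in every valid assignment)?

lane 2's domain is down to {12}, so lane 2 = 12. So lane 4 can't be 12.
The 3 variables lane 1, lane 3, lane 4 are confined to {8, 9, 11}, which locks those values in; drop them from lane 5.
Determined: lane 2=12. The other lanes each still have more than one consistent value. That makes 1.

1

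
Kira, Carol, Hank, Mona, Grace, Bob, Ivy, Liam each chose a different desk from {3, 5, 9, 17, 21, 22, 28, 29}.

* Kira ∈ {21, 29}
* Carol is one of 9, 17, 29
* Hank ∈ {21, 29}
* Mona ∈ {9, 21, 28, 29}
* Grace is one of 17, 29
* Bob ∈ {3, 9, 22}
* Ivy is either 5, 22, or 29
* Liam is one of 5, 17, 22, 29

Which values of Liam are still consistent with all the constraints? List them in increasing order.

5, 22

The 8 variables draw from only 8 values {3, 5, 9, 17, 21, 22, 28, 29}, so each is used; only Bob can be 3, hence Bob = 3.
The 7 still-open variables together cover exactly {5, 9, 17, 21, 22, 28, 29} — 7 values for 7 variables — and 28 appears only in Mona's list, so Mona = 28.
Among the 6 still-open variables, 9 fits only Carol (and all 6 values in {5, 9, 17, 21, 22, 29} must be used), so Carol = 9.
Kira and Hank share exactly the 2 values {21, 29}; by pigeonhole those values go to them, so strike 21, 29 from Grace, Ivy, Liam.
Grace must be 17 (only option left). Remove 17 from Liam.
No further eliminations apply; Liam can still be any of 5, 22.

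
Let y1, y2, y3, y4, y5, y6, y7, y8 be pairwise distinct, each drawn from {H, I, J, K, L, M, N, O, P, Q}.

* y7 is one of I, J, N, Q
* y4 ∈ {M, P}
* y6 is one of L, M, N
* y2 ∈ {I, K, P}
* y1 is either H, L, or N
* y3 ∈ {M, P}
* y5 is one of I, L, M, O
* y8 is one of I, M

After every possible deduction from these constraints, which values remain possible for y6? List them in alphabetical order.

L, N

y3 and y4 share exactly the 2 values {M, P}; by pigeonhole those values go to them, so strike M, P from y2, y5, y6, y8.
That leaves y8 = I. So y2, y5, y7 can't be I.
y2's domain is down to {K}, so y2 = K.
No further eliminations apply; y6 can still be any of L, N.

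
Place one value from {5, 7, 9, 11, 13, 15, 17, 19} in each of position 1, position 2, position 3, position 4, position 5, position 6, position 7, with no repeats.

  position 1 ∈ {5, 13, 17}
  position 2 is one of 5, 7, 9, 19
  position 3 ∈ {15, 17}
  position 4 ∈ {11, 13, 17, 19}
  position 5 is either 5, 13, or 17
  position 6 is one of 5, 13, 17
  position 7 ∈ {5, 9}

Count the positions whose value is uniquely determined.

2

The 3 variables position 1, position 5, position 6 are confined to {5, 13, 17}, which locks those values in; drop them from position 2, position 3, position 4, position 7.
That leaves position 3 = 15.
position 7 must be 9 (only option left). Strike 9 from position 2.
Determined: position 3=15, position 7=9. The other positions each still have more than one consistent value. That makes 2.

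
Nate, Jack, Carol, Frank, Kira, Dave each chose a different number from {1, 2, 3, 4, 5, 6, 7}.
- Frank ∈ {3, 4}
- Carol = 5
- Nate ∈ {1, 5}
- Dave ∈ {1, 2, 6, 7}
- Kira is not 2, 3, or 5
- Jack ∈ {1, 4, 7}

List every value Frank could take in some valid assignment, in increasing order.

3, 4

Carol's domain is down to {5}, so Carol = 5. Strike 5 from Nate.
That leaves Nate = 1. Strike 1 from Jack, Kira, Dave.
No further eliminations apply; Frank can still be any of 3, 4.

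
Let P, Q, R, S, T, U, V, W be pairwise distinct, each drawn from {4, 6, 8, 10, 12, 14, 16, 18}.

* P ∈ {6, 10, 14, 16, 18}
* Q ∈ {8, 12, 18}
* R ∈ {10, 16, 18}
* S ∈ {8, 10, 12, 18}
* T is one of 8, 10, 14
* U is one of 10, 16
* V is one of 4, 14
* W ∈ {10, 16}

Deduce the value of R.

18

The 8 variables draw from only 8 values {4, 6, 8, 10, 12, 14, 16, 18}, so each is used; only V can be 4, hence V = 4.
Among the 7 still-open variables, 6 fits only P (and all 7 values in {6, 8, 10, 12, 14, 16, 18} must be used), so P = 6.
The 6 still-open variables draw from only 6 values {8, 10, 12, 14, 16, 18}, so each is used; only T can be 14, hence T = 14.
U and W between them cover only {10, 16} — a naked pair. Remove those values from R, S.
So R = 18.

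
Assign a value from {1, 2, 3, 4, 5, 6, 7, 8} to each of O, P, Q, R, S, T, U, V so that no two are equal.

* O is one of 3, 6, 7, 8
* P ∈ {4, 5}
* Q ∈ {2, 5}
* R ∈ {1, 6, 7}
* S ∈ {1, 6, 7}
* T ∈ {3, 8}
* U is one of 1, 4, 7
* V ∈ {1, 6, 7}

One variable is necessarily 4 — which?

U

Among the 8 variables, 2 fits only Q (and all 8 values in {1, 2, 3, 4, 5, 6, 7, 8} must be used), so Q = 2.
Among the 7 still-open variables, 5 fits only P (and all 7 values in {1, 3, 4, 5, 6, 7, 8} must be used), so P = 5.
The 6 still-open variables draw from only 6 values {1, 3, 4, 6, 7, 8}, so each is used; only U can be 4, hence U = 4.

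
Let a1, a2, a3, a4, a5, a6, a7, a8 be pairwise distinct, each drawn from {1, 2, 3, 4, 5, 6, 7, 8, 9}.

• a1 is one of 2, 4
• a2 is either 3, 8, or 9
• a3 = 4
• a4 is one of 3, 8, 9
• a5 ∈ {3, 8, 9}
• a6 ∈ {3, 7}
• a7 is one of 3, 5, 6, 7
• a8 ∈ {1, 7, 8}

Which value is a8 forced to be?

1

a3 must be 4 (only option left). Eliminate 4 elsewhere: a1.
a1's domain is down to {2}, so a1 = 2.
a2, a4, a5 share exactly the 3 values {3, 8, 9}; by pigeonhole those values go to them, so strike 3, 8, 9 from a6, a7, a8.
a6 has just one choice, so a6 = 7. Remove 7 from a7, a8.
So a8 = 1.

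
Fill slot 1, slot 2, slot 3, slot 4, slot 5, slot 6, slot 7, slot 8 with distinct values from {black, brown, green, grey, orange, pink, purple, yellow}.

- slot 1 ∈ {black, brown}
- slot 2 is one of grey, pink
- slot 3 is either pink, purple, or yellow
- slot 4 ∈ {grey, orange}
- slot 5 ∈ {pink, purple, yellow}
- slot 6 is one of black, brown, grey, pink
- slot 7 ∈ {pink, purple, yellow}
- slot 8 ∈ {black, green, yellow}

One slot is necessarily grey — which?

slot 2

The 8 variables draw from only 8 values {black, brown, green, grey, orange, pink, purple, yellow}, so each is used; only slot 8 can be green, hence slot 8 = green.
The 7 still-open variables draw from only 7 values {black, brown, grey, orange, pink, purple, yellow}, so each is used; only slot 4 can be orange, hence slot 4 = orange.
slot 3, slot 5, slot 7 share exactly the 3 values {pink, purple, yellow}; by pigeonhole those values go to them, so strike pink, purple, yellow from slot 2, slot 6.
So grey goes to slot 2.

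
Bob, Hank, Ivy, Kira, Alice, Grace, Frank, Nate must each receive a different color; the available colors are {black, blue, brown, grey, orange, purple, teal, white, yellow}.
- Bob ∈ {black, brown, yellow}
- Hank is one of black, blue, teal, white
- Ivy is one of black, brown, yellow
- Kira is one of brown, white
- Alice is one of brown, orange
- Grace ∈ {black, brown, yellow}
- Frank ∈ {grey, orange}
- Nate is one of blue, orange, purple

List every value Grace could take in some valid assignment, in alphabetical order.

black, brown, yellow

The 3 variables Bob, Ivy, Grace are confined to {black, brown, yellow}, which locks those values in; drop them from Hank, Kira, Alice.
Kira's domain is down to {white}, so Kira = white. So Hank can't be white.
Alice must be orange (only option left). Strike orange from Frank, Nate.
That leaves Frank = grey.
No further eliminations apply; Grace can still be any of black, brown, yellow.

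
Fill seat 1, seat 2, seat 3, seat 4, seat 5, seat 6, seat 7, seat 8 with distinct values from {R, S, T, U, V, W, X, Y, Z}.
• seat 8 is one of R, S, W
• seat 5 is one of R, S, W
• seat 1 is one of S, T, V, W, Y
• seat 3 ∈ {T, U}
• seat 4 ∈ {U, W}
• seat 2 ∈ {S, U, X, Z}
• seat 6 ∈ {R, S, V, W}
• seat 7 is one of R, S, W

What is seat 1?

Y

seat 5, seat 7, seat 8 share exactly the 3 values {R, S, W}; by pigeonhole those values go to them, so strike R, S, W from seat 1, seat 2, seat 4, seat 6.
seat 4's domain is down to {U}, so seat 4 = U. Strike U from seat 2, seat 3.
seat 6 has just one choice, so seat 6 = V. Eliminate V elsewhere: seat 1.
seat 3's domain is down to {T}, so seat 3 = T. So seat 1 can't be T.
So seat 1 = Y.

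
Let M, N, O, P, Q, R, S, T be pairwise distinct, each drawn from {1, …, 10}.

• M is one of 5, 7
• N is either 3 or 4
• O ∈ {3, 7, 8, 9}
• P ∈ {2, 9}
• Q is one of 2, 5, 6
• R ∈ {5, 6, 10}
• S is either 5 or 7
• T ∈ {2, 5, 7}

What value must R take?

10

The 2 variables M and S are confined to {5, 7}, which locks those values in; drop them from O, Q, R, T.
T must be 2 (only option left). So P, Q can't be 2.
That leaves P = 9. Strike 9 from O.
Q has just one choice, so Q = 6. Eliminate 6 elsewhere: R.
So R = 10.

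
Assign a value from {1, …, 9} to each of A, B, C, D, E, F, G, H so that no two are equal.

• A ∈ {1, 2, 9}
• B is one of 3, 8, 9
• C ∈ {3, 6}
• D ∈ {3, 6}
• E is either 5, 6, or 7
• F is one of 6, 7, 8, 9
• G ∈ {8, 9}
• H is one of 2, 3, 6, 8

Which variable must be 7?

The 8 variables draw from only 8 values {1, 2, 3, 5, 6, 7, 8, 9}, so each is used; only A can be 1, hence A = 1.
The 7 still-open variables draw from only 7 values {2, 3, 5, 6, 7, 8, 9}, so each is used; only H can be 2, hence H = 2.
Among the 6 still-open variables, 5 fits only E (and all 6 values in {3, 5, 6, 7, 8, 9} must be used), so E = 5.
Among the 5 still-open variables, 7 fits only F (and all 5 values in {3, 6, 7, 8, 9} must be used), so F = 7.

F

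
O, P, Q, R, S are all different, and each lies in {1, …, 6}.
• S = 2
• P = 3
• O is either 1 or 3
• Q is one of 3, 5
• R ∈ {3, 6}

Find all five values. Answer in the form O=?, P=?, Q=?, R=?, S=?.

P's domain is down to {3}, so P = 3. Eliminate 3 elsewhere: O, Q, R.
That leaves Q = 5.
R's domain is down to {6}, so R = 6.
S has just one choice, so S = 2.
O's domain is down to {1}, so O = 1.

O=1, P=3, Q=5, R=6, S=2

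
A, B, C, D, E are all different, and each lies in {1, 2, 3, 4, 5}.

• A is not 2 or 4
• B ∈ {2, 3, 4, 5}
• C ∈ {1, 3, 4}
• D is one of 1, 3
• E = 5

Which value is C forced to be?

E's domain is down to {5}, so E = 5. Strike 5 from A, B.
The 4 still-open variables draw from only 4 values {1, 2, 3, 4}, so each is used; only B can be 2, hence B = 2.
The 3 still-open variables draw from only 3 values {1, 3, 4}, so each is used; only C can be 4, hence C = 4.

4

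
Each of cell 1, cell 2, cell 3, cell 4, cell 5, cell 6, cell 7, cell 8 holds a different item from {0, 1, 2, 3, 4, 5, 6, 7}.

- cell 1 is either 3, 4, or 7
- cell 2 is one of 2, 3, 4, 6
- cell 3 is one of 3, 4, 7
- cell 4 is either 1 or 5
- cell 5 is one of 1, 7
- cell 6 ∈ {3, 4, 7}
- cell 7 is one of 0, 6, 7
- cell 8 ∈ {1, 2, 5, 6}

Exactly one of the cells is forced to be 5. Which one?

cell 4

The 8 variables together cover exactly {0, 1, 2, 3, 4, 5, 6, 7} — 8 values for 8 variables — and 0 appears only in cell 7's list, so cell 7 = 0.
cell 1, cell 3, cell 6 between them cover only {3, 4, 7} — a naked triple. Remove those values from cell 2, cell 5.
That leaves cell 5 = 1. Strike 1 from cell 4, cell 8.
So 5 goes to cell 4.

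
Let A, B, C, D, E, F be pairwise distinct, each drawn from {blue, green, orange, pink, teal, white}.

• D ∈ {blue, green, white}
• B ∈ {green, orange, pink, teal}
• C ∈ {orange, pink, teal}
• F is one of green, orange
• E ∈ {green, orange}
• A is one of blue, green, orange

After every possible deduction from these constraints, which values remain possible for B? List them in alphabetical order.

The 6 variables together cover exactly {blue, green, orange, pink, teal, white} — 6 values for 6 variables — and white appears only in D's list, so D = white.
The 5 still-open variables draw from only 5 values {blue, green, orange, pink, teal}, so each is used; only A can be blue, hence A = blue.
E and F between them cover only {green, orange} — a naked pair. Remove those values from B, C.
No further eliminations apply; B can still be any of pink, teal.

pink, teal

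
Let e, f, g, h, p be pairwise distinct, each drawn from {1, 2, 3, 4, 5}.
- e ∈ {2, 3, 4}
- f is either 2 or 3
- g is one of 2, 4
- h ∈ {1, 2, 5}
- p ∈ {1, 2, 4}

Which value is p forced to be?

The 5 variables draw from only 5 values {1, 2, 3, 4, 5}, so each is used; only h can be 5, hence h = 5.
The 4 still-open variables draw from only 4 values {1, 2, 3, 4}, so each is used; only p can be 1, hence p = 1.

1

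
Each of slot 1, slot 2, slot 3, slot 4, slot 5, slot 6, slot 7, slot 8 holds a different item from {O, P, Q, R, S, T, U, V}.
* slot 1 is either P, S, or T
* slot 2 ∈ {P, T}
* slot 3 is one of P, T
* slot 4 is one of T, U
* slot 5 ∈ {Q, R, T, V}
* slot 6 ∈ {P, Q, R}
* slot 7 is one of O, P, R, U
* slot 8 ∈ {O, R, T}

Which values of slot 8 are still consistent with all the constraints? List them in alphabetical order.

Among the 8 variables, S fits only slot 1 (and all 8 values in {O, P, Q, R, S, T, U, V} must be used), so slot 1 = S.
Among the 7 still-open variables, V fits only slot 5 (and all 7 values in {O, P, Q, R, T, U, V} must be used), so slot 5 = V.
The 6 still-open variables draw from only 6 values {O, P, Q, R, T, U}, so each is used; only slot 6 can be Q, hence slot 6 = Q.
slot 2 and slot 3 share exactly the 2 values {P, T}; by pigeonhole those values go to them, so strike P, T from slot 4, slot 7, slot 8.
slot 4's domain is down to {U}, so slot 4 = U. Strike U from slot 7.
No further eliminations apply; slot 8 can still be any of O, R.

O, R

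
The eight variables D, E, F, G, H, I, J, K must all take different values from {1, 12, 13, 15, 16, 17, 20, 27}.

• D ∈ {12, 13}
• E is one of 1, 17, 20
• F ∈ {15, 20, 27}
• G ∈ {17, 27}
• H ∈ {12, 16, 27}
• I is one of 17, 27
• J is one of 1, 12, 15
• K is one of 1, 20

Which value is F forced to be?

15

The 8 variables together cover exactly {1, 12, 13, 15, 16, 17, 20, 27} — 8 values for 8 variables — and 13 appears only in D's list, so D = 13.
The 7 still-open variables draw from only 7 values {1, 12, 15, 16, 17, 20, 27}, so each is used; only H can be 16, hence H = 16.
The 6 still-open variables together cover exactly {1, 12, 15, 17, 20, 27} — 6 values for 6 variables — and 12 appears only in J's list, so J = 12.
The 5 still-open variables together cover exactly {1, 15, 17, 20, 27} — 5 values for 5 variables — and 15 appears only in F's list, so F = 15.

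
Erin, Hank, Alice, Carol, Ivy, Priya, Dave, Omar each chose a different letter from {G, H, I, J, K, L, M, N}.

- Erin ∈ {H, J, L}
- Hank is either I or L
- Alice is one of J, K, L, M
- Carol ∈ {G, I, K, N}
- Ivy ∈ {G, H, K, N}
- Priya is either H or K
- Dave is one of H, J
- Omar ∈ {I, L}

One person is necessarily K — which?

The 8 variables draw from only 8 values {G, H, I, J, K, L, M, N}, so each is used; only Alice can be M, hence Alice = M.
Hank and Omar between them cover only {I, L} — a naked pair. Remove those values from Erin, Carol.
Erin and Dave between them cover only {H, J} — a naked pair. Remove those values from Ivy, Priya.
So K goes to Priya.

Priya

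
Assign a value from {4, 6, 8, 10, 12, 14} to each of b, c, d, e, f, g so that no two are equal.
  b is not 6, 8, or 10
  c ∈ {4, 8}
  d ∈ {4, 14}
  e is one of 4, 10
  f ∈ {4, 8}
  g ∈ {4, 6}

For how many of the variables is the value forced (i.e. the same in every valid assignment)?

4

Among the 6 variables, 6 fits only g (and all 6 values in {4, 6, 8, 10, 12, 14} must be used), so g = 6.
The 5 still-open variables draw from only 5 values {4, 8, 10, 12, 14}, so each is used; only e can be 10, hence e = 10.
Among the 4 still-open variables, 12 fits only b (and all 4 values in {4, 8, 12, 14} must be used), so b = 12.
Among the 3 still-open variables, 14 fits only d (and all 3 values in {4, 8, 14} must be used), so d = 14.
Determined: b=12, d=14, e=10, g=6. The other variables each still have more than one consistent value. That makes 4.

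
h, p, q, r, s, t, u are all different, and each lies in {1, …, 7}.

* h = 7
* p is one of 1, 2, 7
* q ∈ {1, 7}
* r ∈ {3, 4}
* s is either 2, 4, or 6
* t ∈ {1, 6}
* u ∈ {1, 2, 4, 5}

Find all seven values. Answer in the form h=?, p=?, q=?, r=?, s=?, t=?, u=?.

h=7, p=2, q=1, r=3, s=4, t=6, u=5

h's domain is down to {7}, so h = 7. Strike 7 from p, q.
That leaves q = 1. Strike 1 from p, t, u.
That leaves t = 6. Strike 6 from s.
p's domain is down to {2}, so p = 2. Strike 2 from s, u.
s has just one choice, so s = 4. Eliminate 4 elsewhere: r, u.
u has just one choice, so u = 5.
r must be 3 (only option left).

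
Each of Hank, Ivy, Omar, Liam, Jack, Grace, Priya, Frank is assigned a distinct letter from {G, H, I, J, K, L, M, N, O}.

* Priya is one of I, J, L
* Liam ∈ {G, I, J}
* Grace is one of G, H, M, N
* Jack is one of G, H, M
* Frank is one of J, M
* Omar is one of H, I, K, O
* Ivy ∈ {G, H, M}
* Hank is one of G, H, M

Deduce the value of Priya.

Hank, Ivy, Jack between them cover only {G, H, M} — a naked triple. Remove those values from Omar, Liam, Grace, Frank.
Grace has just one choice, so Grace = N.
Frank's domain is down to {J}, so Frank = J. Remove J from Liam, Priya.
That leaves Liam = I. So Omar, Priya can't be I.
So Priya = L.

L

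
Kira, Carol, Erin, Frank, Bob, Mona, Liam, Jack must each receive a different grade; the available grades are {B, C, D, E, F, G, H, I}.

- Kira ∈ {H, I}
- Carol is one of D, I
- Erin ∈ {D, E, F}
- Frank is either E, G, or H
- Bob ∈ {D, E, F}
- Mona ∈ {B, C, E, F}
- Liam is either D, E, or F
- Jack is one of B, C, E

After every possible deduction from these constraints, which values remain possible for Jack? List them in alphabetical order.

B, C

The 8 variables together cover exactly {B, C, D, E, F, G, H, I} — 8 values for 8 variables — and G appears only in Frank's list, so Frank = G.
The 7 still-open variables together cover exactly {B, C, D, E, F, H, I} — 7 values for 7 variables — and H appears only in Kira's list, so Kira = H.
Among the 6 still-open variables, I fits only Carol (and all 6 values in {B, C, D, E, F, I} must be used), so Carol = I.
The 3 variables Erin, Bob, Liam are confined to {D, E, F}, which locks those values in; drop them from Mona, Jack.
No further eliminations apply; Jack can still be any of B, C.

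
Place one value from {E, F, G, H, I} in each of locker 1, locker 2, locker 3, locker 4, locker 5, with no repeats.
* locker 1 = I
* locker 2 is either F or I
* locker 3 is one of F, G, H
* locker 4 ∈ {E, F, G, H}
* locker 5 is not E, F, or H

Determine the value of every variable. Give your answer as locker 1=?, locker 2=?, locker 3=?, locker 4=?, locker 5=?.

locker 1=I, locker 2=F, locker 3=H, locker 4=E, locker 5=G

locker 1's domain is down to {I}, so locker 1 = I. Eliminate I elsewhere: locker 2, locker 5.
That leaves locker 2 = F. Strike F from locker 3, locker 4.
That leaves locker 5 = G. Remove G from locker 3, locker 4.
locker 3 must be H (only option left). So locker 4 can't be H.
locker 4's domain is down to {E}, so locker 4 = E.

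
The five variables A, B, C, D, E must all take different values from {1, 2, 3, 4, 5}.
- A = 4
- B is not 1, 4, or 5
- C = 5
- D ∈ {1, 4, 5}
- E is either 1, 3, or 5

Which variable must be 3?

E

A must be 4 (only option left). So D can't be 4.
C must be 5 (only option left). So D, E can't be 5.
D must be 1 (only option left). So E can't be 1.
So 3 goes to E.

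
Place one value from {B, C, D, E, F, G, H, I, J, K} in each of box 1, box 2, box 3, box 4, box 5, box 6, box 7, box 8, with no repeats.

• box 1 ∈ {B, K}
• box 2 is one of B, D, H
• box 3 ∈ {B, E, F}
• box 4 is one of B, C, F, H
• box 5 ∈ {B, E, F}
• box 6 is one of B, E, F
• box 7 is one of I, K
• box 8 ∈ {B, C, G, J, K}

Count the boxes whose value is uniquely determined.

The 3 variables box 3, box 5, box 6 are confined to {B, E, F}, which locks those values in; drop them from box 1, box 2, box 4, box 8.
box 1 has just one choice, so box 1 = K. Strike K from box 7, box 8.
box 7's domain is down to {I}, so box 7 = I.
Determined: box 1=K, box 7=I. The other boxes each still have more than one consistent value. That makes 2.

2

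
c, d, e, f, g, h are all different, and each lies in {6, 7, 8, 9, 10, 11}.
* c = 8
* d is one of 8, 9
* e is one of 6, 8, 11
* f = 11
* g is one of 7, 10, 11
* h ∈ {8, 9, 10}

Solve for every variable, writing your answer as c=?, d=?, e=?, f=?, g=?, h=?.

c=8, d=9, e=6, f=11, g=7, h=10

c has just one choice, so c = 8. Remove 8 from d, e, h.
d's domain is down to {9}, so d = 9. Remove 9 from h.
f must be 11 (only option left). So e, g can't be 11.
h's domain is down to {10}, so h = 10. Strike 10 from g.
That leaves e = 6.
g has just one choice, so g = 7.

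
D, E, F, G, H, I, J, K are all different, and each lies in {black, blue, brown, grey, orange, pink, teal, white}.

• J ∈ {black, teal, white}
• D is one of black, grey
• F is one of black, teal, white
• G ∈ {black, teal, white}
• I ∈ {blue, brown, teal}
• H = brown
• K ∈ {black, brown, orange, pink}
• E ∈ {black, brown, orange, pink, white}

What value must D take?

grey

H has just one choice, so H = brown. Strike brown from E, I, K.
The 7 still-open variables together cover exactly {black, blue, grey, orange, pink, teal, white} — 7 values for 7 variables — and blue appears only in I's list, so I = blue.
The 6 still-open variables draw from only 6 values {black, grey, orange, pink, teal, white}, so each is used; only D can be grey, hence D = grey.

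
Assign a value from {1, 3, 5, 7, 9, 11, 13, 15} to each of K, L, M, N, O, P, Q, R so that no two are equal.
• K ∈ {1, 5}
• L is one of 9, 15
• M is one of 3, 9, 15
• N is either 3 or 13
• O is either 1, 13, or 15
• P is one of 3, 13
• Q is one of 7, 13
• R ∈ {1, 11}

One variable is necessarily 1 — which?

The 8 variables together cover exactly {1, 3, 5, 7, 9, 11, 13, 15} — 8 values for 8 variables — and 5 appears only in K's list, so K = 5.
The 7 still-open variables together cover exactly {1, 3, 7, 9, 11, 13, 15} — 7 values for 7 variables — and 7 appears only in Q's list, so Q = 7.
The 6 still-open variables together cover exactly {1, 3, 9, 11, 13, 15} — 6 values for 6 variables — and 11 appears only in R's list, so R = 11.
The 5 still-open variables together cover exactly {1, 3, 9, 13, 15} — 5 values for 5 variables — and 1 appears only in O's list, so O = 1.

O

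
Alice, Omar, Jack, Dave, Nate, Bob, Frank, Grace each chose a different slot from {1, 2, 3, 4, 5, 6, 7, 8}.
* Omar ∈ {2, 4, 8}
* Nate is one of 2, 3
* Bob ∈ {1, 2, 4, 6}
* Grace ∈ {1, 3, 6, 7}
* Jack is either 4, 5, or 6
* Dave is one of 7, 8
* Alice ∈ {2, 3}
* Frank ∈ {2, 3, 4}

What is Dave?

Among the 8 variables, 5 fits only Jack (and all 8 values in {1, 2, 3, 4, 5, 6, 7, 8} must be used), so Jack = 5.
Alice and Nate share exactly the 2 values {2, 3}; by pigeonhole those values go to them, so strike 2, 3 from Omar, Bob, Frank, Grace.
Frank's domain is down to {4}, so Frank = 4. Eliminate 4 elsewhere: Omar, Bob.
Omar must be 8 (only option left). So Dave can't be 8.
So Dave = 7.

7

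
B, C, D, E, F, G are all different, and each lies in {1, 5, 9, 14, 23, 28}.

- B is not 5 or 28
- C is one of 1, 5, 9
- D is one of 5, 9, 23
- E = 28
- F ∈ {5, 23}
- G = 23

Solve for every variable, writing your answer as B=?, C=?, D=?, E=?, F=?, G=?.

B=14, C=1, D=9, E=28, F=5, G=23

E's domain is down to {28}, so E = 28.
G must be 23 (only option left). Remove 23 from B, D, F.
F's domain is down to {5}, so F = 5. Eliminate 5 elsewhere: C, D.
D's domain is down to {9}, so D = 9. Remove 9 from B, C.
C has just one choice, so C = 1. Strike 1 from B.
That leaves B = 14.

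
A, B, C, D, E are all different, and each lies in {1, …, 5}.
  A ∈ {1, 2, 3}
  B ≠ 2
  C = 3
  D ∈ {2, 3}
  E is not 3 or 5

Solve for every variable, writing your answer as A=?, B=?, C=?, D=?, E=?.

A=1, B=5, C=3, D=2, E=4

C must be 3 (only option left). Strike 3 from A, B, D.
D's domain is down to {2}, so D = 2. So A, E can't be 2.
A's domain is down to {1}, so A = 1. So B, E can't be 1.
E must be 4 (only option left). Eliminate 4 elsewhere: B.
That leaves B = 5.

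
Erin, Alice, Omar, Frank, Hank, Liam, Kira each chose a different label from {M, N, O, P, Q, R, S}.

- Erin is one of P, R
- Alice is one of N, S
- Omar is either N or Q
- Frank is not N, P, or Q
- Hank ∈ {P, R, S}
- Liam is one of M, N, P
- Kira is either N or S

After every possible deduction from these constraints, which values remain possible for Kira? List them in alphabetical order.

Among the 7 variables, O fits only Frank (and all 7 values in {M, N, O, P, Q, R, S} must be used), so Frank = O.
The 6 still-open variables draw from only 6 values {M, N, P, Q, R, S}, so each is used; only Liam can be M, hence Liam = M.
The 5 still-open variables together cover exactly {N, P, Q, R, S} — 5 values for 5 variables — and Q appears only in Omar's list, so Omar = Q.
The 2 variables Alice and Kira are confined to {N, S}, which locks those values in; drop them from Hank.
No further eliminations apply; Kira can still be any of N, S.

N, S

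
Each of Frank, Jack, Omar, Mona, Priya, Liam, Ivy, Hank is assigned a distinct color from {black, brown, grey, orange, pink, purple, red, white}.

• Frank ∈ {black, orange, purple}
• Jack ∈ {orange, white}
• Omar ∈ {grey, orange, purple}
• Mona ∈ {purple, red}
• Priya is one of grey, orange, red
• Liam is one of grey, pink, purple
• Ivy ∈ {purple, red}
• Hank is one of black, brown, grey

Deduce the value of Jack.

white

The 8 variables together cover exactly {black, brown, grey, orange, pink, purple, red, white} — 8 values for 8 variables — and brown appears only in Hank's list, so Hank = brown.
The 7 still-open variables draw from only 7 values {black, grey, orange, pink, purple, red, white}, so each is used; only Frank can be black, hence Frank = black.
The 6 still-open variables draw from only 6 values {grey, orange, pink, purple, red, white}, so each is used; only Liam can be pink, hence Liam = pink.
Among the 5 still-open variables, white fits only Jack (and all 5 values in {grey, orange, purple, red, white} must be used), so Jack = white.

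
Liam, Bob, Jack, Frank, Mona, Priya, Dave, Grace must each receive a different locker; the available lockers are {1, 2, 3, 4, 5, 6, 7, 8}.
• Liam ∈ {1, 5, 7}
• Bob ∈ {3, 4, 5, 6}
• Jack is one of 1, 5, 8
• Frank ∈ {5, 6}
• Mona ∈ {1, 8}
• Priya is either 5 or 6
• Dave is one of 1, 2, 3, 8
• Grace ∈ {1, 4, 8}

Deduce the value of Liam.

7

Among the 8 variables, 2 fits only Dave (and all 8 values in {1, 2, 3, 4, 5, 6, 7, 8} must be used), so Dave = 2.
The 7 still-open variables together cover exactly {1, 3, 4, 5, 6, 7, 8} — 7 values for 7 variables — and 3 appears only in Bob's list, so Bob = 3.
The 6 still-open variables draw from only 6 values {1, 4, 5, 6, 7, 8}, so each is used; only Grace can be 4, hence Grace = 4.
Among the 5 still-open variables, 7 fits only Liam (and all 5 values in {1, 5, 6, 7, 8} must be used), so Liam = 7.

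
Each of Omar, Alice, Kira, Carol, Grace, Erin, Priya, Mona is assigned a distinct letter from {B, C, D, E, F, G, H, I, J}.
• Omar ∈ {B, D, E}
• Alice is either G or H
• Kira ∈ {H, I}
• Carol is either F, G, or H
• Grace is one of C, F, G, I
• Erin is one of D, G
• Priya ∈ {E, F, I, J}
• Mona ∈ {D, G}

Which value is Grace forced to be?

C

The 2 variables Erin and Mona are confined to {D, G}, which locks those values in; drop them from Omar, Alice, Carol, Grace.
Alice must be H (only option left). Remove H from Kira, Carol.
That leaves Kira = I. Eliminate I elsewhere: Grace, Priya.
That leaves Carol = F. Eliminate F elsewhere: Grace, Priya.
So Grace = C.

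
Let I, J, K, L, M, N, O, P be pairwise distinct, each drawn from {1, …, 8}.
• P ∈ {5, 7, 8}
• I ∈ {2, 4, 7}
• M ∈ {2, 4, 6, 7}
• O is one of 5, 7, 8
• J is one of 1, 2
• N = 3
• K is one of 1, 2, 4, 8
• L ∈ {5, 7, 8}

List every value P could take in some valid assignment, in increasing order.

N's domain is down to {3}, so N = 3.
The 7 still-open variables together cover exactly {1, 2, 4, 5, 6, 7, 8} — 7 values for 7 variables — and 6 appears only in M's list, so M = 6.
L, O, P share exactly the 3 values {5, 7, 8}; by pigeonhole those values go to them, so strike 5, 7, 8 from I, K.
No further eliminations apply; P can still be any of 5, 7, 8.

5, 7, 8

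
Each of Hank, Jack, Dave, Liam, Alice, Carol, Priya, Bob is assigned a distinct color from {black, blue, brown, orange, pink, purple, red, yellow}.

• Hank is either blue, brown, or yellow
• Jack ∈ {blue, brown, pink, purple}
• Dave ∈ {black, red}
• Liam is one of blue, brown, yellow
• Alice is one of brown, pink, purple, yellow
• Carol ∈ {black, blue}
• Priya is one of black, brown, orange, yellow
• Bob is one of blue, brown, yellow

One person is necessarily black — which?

The 8 variables together cover exactly {black, blue, brown, orange, pink, purple, red, yellow} — 8 values for 8 variables — and orange appears only in Priya's list, so Priya = orange.
The 7 still-open variables draw from only 7 values {black, blue, brown, pink, purple, red, yellow}, so each is used; only Dave can be red, hence Dave = red.
The 6 still-open variables draw from only 6 values {black, blue, brown, pink, purple, yellow}, so each is used; only Carol can be black, hence Carol = black.

Carol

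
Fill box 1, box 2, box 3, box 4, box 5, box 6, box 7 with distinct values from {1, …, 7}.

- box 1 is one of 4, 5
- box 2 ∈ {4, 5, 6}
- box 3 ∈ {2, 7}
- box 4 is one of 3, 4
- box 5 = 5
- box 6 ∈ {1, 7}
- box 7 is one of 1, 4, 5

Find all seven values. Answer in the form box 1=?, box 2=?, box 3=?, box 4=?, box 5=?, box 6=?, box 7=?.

box 5's domain is down to {5}, so box 5 = 5. Eliminate 5 elsewhere: box 1, box 2, box 7.
box 1's domain is down to {4}, so box 1 = 4. So box 2, box 4, box 7 can't be 4.
box 2's domain is down to {6}, so box 2 = 6.
box 4 has just one choice, so box 4 = 3.
box 7 must be 1 (only option left). So box 6 can't be 1.
box 6's domain is down to {7}, so box 6 = 7. Eliminate 7 elsewhere: box 3.
box 3 must be 2 (only option left).

box 1=4, box 2=6, box 3=2, box 4=3, box 5=5, box 6=7, box 7=1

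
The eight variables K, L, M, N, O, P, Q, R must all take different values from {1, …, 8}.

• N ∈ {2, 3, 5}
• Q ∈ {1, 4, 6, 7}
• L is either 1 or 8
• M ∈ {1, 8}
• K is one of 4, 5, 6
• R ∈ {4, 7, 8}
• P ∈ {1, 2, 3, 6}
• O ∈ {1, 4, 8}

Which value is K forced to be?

L and M between them cover only {1, 8} — a naked pair. Remove those values from O, P, Q, R.
O has just one choice, so O = 4. Strike 4 from K, Q, R.
That leaves R = 7. So Q can't be 7.
Q has just one choice, so Q = 6. Strike 6 from K, P.
So K = 5.

5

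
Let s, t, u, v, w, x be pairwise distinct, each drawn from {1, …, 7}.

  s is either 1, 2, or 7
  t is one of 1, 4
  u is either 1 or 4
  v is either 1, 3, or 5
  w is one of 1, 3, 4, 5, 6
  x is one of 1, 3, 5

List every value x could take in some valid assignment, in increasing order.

3, 5

t and u between them cover only {1, 4} — a naked pair. Remove those values from s, v, w, x.
The 2 variables v and x are confined to {3, 5}, which locks those values in; drop them from w.
That leaves w = 6.
No further eliminations apply; x can still be any of 3, 5.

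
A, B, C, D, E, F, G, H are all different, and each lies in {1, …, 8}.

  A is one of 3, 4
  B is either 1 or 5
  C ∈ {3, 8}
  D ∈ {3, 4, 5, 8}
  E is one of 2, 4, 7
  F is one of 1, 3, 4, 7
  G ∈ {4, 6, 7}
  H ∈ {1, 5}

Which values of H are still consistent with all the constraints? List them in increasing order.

The 8 variables together cover exactly {1, 2, 3, 4, 5, 6, 7, 8} — 8 values for 8 variables — and 2 appears only in E's list, so E = 2.
The 7 still-open variables together cover exactly {1, 3, 4, 5, 6, 7, 8} — 7 values for 7 variables — and 6 appears only in G's list, so G = 6.
The 6 still-open variables together cover exactly {1, 3, 4, 5, 7, 8} — 6 values for 6 variables — and 7 appears only in F's list, so F = 7.
B and H between them cover only {1, 5} — a naked pair. Remove those values from D.
No further eliminations apply; H can still be any of 1, 5.

1, 5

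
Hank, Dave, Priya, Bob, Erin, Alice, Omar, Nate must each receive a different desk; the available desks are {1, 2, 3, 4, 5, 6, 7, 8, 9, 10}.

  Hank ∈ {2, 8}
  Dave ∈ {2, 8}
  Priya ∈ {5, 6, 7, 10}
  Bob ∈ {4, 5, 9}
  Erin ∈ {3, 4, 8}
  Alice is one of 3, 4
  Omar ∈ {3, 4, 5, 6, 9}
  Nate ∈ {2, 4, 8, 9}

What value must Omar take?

Hank and Dave between them cover only {2, 8} — a naked pair. Remove those values from Erin, Nate.
The 2 variables Erin and Alice are confined to {3, 4}, which locks those values in; drop them from Bob, Omar, Nate.
Nate must be 9 (only option left). Strike 9 from Bob, Omar.
That leaves Bob = 5. So Priya, Omar can't be 5.
So Omar = 6.

6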